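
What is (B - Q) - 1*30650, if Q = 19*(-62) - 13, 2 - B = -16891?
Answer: -12566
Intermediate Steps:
B = 16893 (B = 2 - 1*(-16891) = 2 + 16891 = 16893)
Q = -1191 (Q = -1178 - 13 = -1191)
(B - Q) - 1*30650 = (16893 - 1*(-1191)) - 1*30650 = (16893 + 1191) - 30650 = 18084 - 30650 = -12566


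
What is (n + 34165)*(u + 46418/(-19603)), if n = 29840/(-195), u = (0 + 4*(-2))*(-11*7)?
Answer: 1227393179770/58809 ≈ 2.0871e+7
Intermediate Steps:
u = 616 (u = (0 - 8)*(-77) = -8*(-77) = 616)
n = -5968/39 (n = 29840*(-1/195) = -5968/39 ≈ -153.03)
(n + 34165)*(u + 46418/(-19603)) = (-5968/39 + 34165)*(616 + 46418/(-19603)) = 1326467*(616 + 46418*(-1/19603))/39 = 1326467*(616 - 46418/19603)/39 = (1326467/39)*(12029030/19603) = 1227393179770/58809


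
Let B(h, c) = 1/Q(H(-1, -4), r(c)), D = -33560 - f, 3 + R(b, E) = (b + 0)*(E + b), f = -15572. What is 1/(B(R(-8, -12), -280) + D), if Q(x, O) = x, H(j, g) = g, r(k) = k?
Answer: -4/71953 ≈ -5.5592e-5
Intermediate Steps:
R(b, E) = -3 + b*(E + b) (R(b, E) = -3 + (b + 0)*(E + b) = -3 + b*(E + b))
D = -17988 (D = -33560 - 1*(-15572) = -33560 + 15572 = -17988)
B(h, c) = -1/4 (B(h, c) = 1/(-4) = -1/4)
1/(B(R(-8, -12), -280) + D) = 1/(-1/4 - 17988) = 1/(-71953/4) = -4/71953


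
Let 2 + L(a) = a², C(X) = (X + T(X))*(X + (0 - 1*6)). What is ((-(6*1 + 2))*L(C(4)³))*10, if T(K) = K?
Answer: -1342177120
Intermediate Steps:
C(X) = 2*X*(-6 + X) (C(X) = (X + X)*(X + (0 - 1*6)) = (2*X)*(X + (0 - 6)) = (2*X)*(X - 6) = (2*X)*(-6 + X) = 2*X*(-6 + X))
L(a) = -2 + a²
((-(6*1 + 2))*L(C(4)³))*10 = ((-(6*1 + 2))*(-2 + ((2*4*(-6 + 4))³)²))*10 = ((-(6 + 2))*(-2 + ((2*4*(-2))³)²))*10 = ((-1*8)*(-2 + ((-16)³)²))*10 = -8*(-2 + (-4096)²)*10 = -8*(-2 + 16777216)*10 = -8*16777214*10 = -134217712*10 = -1342177120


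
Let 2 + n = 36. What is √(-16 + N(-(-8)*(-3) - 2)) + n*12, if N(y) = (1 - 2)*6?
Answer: 408 + I*√22 ≈ 408.0 + 4.6904*I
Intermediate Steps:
n = 34 (n = -2 + 36 = 34)
N(y) = -6 (N(y) = -1*6 = -6)
√(-16 + N(-(-8)*(-3) - 2)) + n*12 = √(-16 - 6) + 34*12 = √(-22) + 408 = I*√22 + 408 = 408 + I*√22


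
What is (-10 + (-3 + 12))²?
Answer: 1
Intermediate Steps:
(-10 + (-3 + 12))² = (-10 + 9)² = (-1)² = 1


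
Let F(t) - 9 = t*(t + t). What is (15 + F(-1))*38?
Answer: 988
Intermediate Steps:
F(t) = 9 + 2*t**2 (F(t) = 9 + t*(t + t) = 9 + t*(2*t) = 9 + 2*t**2)
(15 + F(-1))*38 = (15 + (9 + 2*(-1)**2))*38 = (15 + (9 + 2*1))*38 = (15 + (9 + 2))*38 = (15 + 11)*38 = 26*38 = 988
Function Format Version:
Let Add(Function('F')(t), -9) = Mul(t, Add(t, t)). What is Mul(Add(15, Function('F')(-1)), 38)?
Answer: 988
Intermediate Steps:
Function('F')(t) = Add(9, Mul(2, Pow(t, 2))) (Function('F')(t) = Add(9, Mul(t, Add(t, t))) = Add(9, Mul(t, Mul(2, t))) = Add(9, Mul(2, Pow(t, 2))))
Mul(Add(15, Function('F')(-1)), 38) = Mul(Add(15, Add(9, Mul(2, Pow(-1, 2)))), 38) = Mul(Add(15, Add(9, Mul(2, 1))), 38) = Mul(Add(15, Add(9, 2)), 38) = Mul(Add(15, 11), 38) = Mul(26, 38) = 988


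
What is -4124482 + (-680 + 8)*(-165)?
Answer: -4013602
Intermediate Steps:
-4124482 + (-680 + 8)*(-165) = -4124482 - 672*(-165) = -4124482 + 110880 = -4013602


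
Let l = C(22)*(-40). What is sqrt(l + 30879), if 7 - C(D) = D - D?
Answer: sqrt(30599) ≈ 174.93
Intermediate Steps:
C(D) = 7 (C(D) = 7 - (D - D) = 7 - 1*0 = 7 + 0 = 7)
l = -280 (l = 7*(-40) = -280)
sqrt(l + 30879) = sqrt(-280 + 30879) = sqrt(30599)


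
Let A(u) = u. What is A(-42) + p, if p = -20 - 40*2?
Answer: -142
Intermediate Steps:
p = -100 (p = -20 - 80 = -100)
A(-42) + p = -42 - 100 = -142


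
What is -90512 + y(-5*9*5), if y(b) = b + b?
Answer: -90962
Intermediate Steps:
y(b) = 2*b
-90512 + y(-5*9*5) = -90512 + 2*(-5*9*5) = -90512 + 2*(-45*5) = -90512 + 2*(-225) = -90512 - 450 = -90962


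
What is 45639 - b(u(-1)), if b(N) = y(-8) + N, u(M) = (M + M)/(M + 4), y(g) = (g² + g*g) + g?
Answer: 136559/3 ≈ 45520.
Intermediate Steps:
y(g) = g + 2*g² (y(g) = (g² + g²) + g = 2*g² + g = g + 2*g²)
u(M) = 2*M/(4 + M) (u(M) = (2*M)/(4 + M) = 2*M/(4 + M))
b(N) = 120 + N (b(N) = -8*(1 + 2*(-8)) + N = -8*(1 - 16) + N = -8*(-15) + N = 120 + N)
45639 - b(u(-1)) = 45639 - (120 + 2*(-1)/(4 - 1)) = 45639 - (120 + 2*(-1)/3) = 45639 - (120 + 2*(-1)*(⅓)) = 45639 - (120 - ⅔) = 45639 - 1*358/3 = 45639 - 358/3 = 136559/3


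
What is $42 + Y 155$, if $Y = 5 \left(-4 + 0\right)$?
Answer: $-3058$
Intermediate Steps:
$Y = -20$ ($Y = 5 \left(-4\right) = -20$)
$42 + Y 155 = 42 - 3100 = -3058$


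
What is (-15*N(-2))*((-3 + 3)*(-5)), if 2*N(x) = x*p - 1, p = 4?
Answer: 0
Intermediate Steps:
N(x) = -½ + 2*x (N(x) = (x*4 - 1)/2 = (4*x - 1)/2 = (-1 + 4*x)/2 = -½ + 2*x)
(-15*N(-2))*((-3 + 3)*(-5)) = (-15*(-½ + 2*(-2)))*((-3 + 3)*(-5)) = (-15*(-½ - 4))*(0*(-5)) = -15*(-9/2)*0 = (135/2)*0 = 0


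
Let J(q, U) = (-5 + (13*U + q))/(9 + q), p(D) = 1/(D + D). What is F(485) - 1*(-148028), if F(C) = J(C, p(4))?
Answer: 585010509/3952 ≈ 1.4803e+5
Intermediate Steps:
p(D) = 1/(2*D)
J(q, U) = (-5 + q + 13*U)/(9 + q) (J(q, U) = (-5 + (q + 13*U))/(9 + q) = (-5 + q + 13*U)/(9 + q))
F(C) = (-27/8 + C)/(9 + C) (F(C) = (-5 + C + 13*((½)/4))/(9 + C) = (-5 + C + 13*((½)*(¼)))/(9 + C) = (-5 + C + 13*(⅛))/(9 + C) = (-5 + C + 13/8)/(9 + C) = (-27/8 + C)/(9 + C))
F(485) - 1*(-148028) = (-27/8 + 485)/(9 + 485) - 1*(-148028) = (3853/8)/494 + 148028 = (1/494)*(3853/8) + 148028 = 3853/3952 + 148028 = 585010509/3952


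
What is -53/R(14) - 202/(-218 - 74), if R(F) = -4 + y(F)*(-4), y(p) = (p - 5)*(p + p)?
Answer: 54975/73876 ≈ 0.74415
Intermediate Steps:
y(p) = 2*p*(-5 + p) (y(p) = (-5 + p)*(2*p) = 2*p*(-5 + p))
R(F) = -4 - 8*F*(-5 + F) (R(F) = -4 + (2*F*(-5 + F))*(-4) = -4 - 8*F*(-5 + F))
-53/R(14) - 202/(-218 - 74) = -53/(-4 - 8*14² + 40*14) - 202/(-218 - 74) = -53/(-4 - 8*196 + 560) - 202/(-292) = -53/(-4 - 1568 + 560) - 202*(-1/292) = -53/(-1012) + 101/146 = -53*(-1/1012) + 101/146 = 53/1012 + 101/146 = 54975/73876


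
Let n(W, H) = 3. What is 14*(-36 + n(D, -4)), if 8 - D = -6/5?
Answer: -462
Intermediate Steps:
D = 46/5 (D = 8 - (-6)/5 = 8 - 1*(-6/5) = 8 + 6/5 = 46/5 ≈ 9.2000)
14*(-36 + n(D, -4)) = 14*(-36 + 3) = 14*(-33) = -462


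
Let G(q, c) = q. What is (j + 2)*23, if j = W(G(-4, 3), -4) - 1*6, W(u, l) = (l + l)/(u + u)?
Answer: -69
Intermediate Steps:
W(u, l) = l/u (W(u, l) = (2*l)/((2*u)) = (2*l)*(1/(2*u)) = l/u)
j = -5 (j = -4/(-4) - 1*6 = -4*(-¼) - 6 = 1 - 6 = -5)
(j + 2)*23 = (-5 + 2)*23 = -3*23 = -69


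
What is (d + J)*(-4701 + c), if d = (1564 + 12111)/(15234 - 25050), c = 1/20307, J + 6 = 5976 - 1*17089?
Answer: 5210275771589737/99666756 ≈ 5.2277e+7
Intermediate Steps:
J = -11119 (J = -6 + (5976 - 1*17089) = -6 + (5976 - 17089) = -6 - 11113 = -11119)
c = 1/20307 ≈ 4.9244e-5
d = -13675/9816 (d = 13675/(-9816) = 13675*(-1/9816) = -13675/9816 ≈ -1.3931)
(d + J)*(-4701 + c) = (-13675/9816 - 11119)*(-4701 + 1/20307) = -109157779/9816*(-95463206/20307) = 5210275771589737/99666756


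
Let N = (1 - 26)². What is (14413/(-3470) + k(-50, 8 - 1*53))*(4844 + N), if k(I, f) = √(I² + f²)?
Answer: -78824697/3470 + 27345*√181 ≈ 3.4517e+5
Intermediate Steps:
N = 625 (N = (-25)² = 625)
(14413/(-3470) + k(-50, 8 - 1*53))*(4844 + N) = (14413/(-3470) + √((-50)² + (8 - 1*53)²))*(4844 + 625) = (14413*(-1/3470) + √(2500 + (8 - 53)²))*5469 = (-14413/3470 + √(2500 + (-45)²))*5469 = (-14413/3470 + √(2500 + 2025))*5469 = (-14413/3470 + √4525)*5469 = (-14413/3470 + 5*√181)*5469 = -78824697/3470 + 27345*√181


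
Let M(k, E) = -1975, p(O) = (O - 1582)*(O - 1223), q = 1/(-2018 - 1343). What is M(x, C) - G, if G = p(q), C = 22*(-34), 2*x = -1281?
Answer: -21878283383887/11296321 ≈ -1.9368e+6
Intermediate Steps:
q = -1/3361 (q = 1/(-3361) = -1/3361 ≈ -0.00029753)
p(O) = (-1582 + O)*(-1223 + O)
x = -1281/2 (x = (½)*(-1281) = -1281/2 ≈ -640.50)
C = -748
G = 21855973149912/11296321 (G = 1934786 + (-1/3361)² - 2805*(-1/3361) = 1934786 + 1/11296321 + 2805/3361 = 21855973149912/11296321 ≈ 1.9348e+6)
M(x, C) - G = -1975 - 1*21855973149912/11296321 = -1975 - 21855973149912/11296321 = -21878283383887/11296321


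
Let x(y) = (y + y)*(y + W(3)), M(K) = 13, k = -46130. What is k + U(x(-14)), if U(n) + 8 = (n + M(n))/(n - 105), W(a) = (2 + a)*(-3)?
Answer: -32618741/707 ≈ -46137.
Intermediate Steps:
W(a) = -6 - 3*a
x(y) = 2*y*(-15 + y) (x(y) = (y + y)*(y + (-6 - 3*3)) = (2*y)*(y + (-6 - 9)) = (2*y)*(y - 15) = (2*y)*(-15 + y) = 2*y*(-15 + y))
U(n) = -8 + (13 + n)/(-105 + n) (U(n) = -8 + (n + 13)/(n - 105) = -8 + (13 + n)/(-105 + n))
k + U(x(-14)) = -46130 + (853 - 14*(-14)*(-15 - 14))/(-105 + 2*(-14)*(-15 - 14)) = -46130 + (853 - 14*(-14)*(-29))/(-105 + 2*(-14)*(-29)) = -46130 + (853 - 7*812)/(-105 + 812) = -46130 + (853 - 5684)/707 = -46130 + (1/707)*(-4831) = -46130 - 4831/707 = -32618741/707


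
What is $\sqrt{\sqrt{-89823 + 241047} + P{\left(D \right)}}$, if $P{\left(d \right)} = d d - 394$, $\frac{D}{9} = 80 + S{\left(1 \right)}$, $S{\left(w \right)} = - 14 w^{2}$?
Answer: $\sqrt{352442 + 2 \sqrt{37806}} \approx 594.0$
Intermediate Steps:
$D = 594$ ($D = 9 \left(80 - 14 \cdot 1^{2}\right) = 9 \left(80 - 14\right) = 9 \cdot 66 = 594$)
$P{\left(d \right)} = -394 + d^{2}$ ($P{\left(d \right)} = d^{2} - 394 = -394 + d^{2}$)
$\sqrt{\sqrt{-89823 + 241047} + P{\left(D \right)}} = \sqrt{\sqrt{-89823 + 241047} - \left(394 - 594^{2}\right)} = \sqrt{\sqrt{151224} + \left(-394 + 352836\right)} = \sqrt{2 \sqrt{37806} + 352442} = \sqrt{352442 + 2 \sqrt{37806}}$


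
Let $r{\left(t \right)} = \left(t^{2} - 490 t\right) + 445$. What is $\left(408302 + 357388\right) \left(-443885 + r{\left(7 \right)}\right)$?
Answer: $-342126371490$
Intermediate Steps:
$r{\left(t \right)} = 445 + t^{2} - 490 t$
$\left(408302 + 357388\right) \left(-443885 + r{\left(7 \right)}\right) = \left(408302 + 357388\right) \left(-443885 + \left(445 + 7^{2} - 3430\right)\right) = 765690 \left(-443885 + \left(445 + 49 - 3430\right)\right) = 765690 \left(-443885 - 2936\right) = 765690 \left(-446821\right) = -342126371490$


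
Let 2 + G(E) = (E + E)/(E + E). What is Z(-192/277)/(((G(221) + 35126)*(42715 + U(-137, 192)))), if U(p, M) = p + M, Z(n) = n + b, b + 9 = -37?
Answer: -6467/208068030625 ≈ -3.1081e-8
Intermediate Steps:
b = -46 (b = -9 - 37 = -46)
G(E) = -1 (G(E) = -2 + (E + E)/(E + E) = -2 + (2*E)/((2*E)) = -2 + (2*E)*(1/(2*E)) = -2 + 1 = -1)
Z(n) = -46 + n (Z(n) = n - 46 = -46 + n)
U(p, M) = M + p
Z(-192/277)/(((G(221) + 35126)*(42715 + U(-137, 192)))) = (-46 - 192/277)/(((-1 + 35126)*(42715 + (192 - 137)))) = (-46 - 192*1/277)/((35125*(42715 + 55))) = (-46 - 192/277)/((35125*42770)) = -12934/277/1502296250 = -12934/277*1/1502296250 = -6467/208068030625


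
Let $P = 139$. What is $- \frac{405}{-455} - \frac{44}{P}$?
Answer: $\frac{7255}{12649} \approx 0.57356$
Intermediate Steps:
$- \frac{405}{-455} - \frac{44}{P} = - \frac{405}{-455} - \frac{44}{139} = \left(-405\right) \left(- \frac{1}{455}\right) - \frac{44}{139} = \frac{81}{91} - \frac{44}{139} = \frac{7255}{12649}$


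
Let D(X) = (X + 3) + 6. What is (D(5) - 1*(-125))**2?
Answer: 19321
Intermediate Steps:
D(X) = 9 + X (D(X) = (3 + X) + 6 = 9 + X)
(D(5) - 1*(-125))**2 = ((9 + 5) - 1*(-125))**2 = (14 + 125)**2 = 139**2 = 19321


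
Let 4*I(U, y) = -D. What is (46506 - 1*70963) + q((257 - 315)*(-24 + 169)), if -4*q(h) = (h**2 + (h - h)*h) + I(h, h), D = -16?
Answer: -17706483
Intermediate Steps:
I(U, y) = 4 (I(U, y) = (-1*(-16))/4 = (1/4)*16 = 4)
q(h) = -1 - h**2/4 (q(h) = -((h**2 + (h - h)*h) + 4)/4 = -((h**2 + 0*h) + 4)/4 = -((h**2 + 0) + 4)/4 = -(h**2 + 4)/4 = -(4 + h**2)/4 = -1 - h**2/4)
(46506 - 1*70963) + q((257 - 315)*(-24 + 169)) = (46506 - 1*70963) + (-1 - (-24 + 169)**2*(257 - 315)**2/4) = (46506 - 70963) + (-1 - (-58*145)**2/4) = -24457 + (-1 - 1/4*(-8410)**2) = -24457 + (-1 - 1/4*70728100) = -24457 + (-1 - 17682025) = -24457 - 17682026 = -17706483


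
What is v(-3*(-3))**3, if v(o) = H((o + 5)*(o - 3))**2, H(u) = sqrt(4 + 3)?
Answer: 343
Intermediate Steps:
H(u) = sqrt(7)
v(o) = 7 (v(o) = (sqrt(7))**2 = 7)
v(-3*(-3))**3 = 7**3 = 343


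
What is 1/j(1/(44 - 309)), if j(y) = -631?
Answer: -1/631 ≈ -0.0015848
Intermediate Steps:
1/j(1/(44 - 309)) = 1/(-631) = -1/631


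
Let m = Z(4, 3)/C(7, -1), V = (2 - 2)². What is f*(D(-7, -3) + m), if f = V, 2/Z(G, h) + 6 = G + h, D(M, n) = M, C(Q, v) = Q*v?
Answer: 0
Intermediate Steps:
V = 0 (V = 0² = 0)
Z(G, h) = 2/(-6 + G + h) (Z(G, h) = 2/(-6 + (G + h)) = 2/(-6 + G + h))
m = -2/7 (m = (2/(-6 + 4 + 3))/((7*(-1))) = (2/1)/(-7) = (2*1)*(-⅐) = 2*(-⅐) = -2/7 ≈ -0.28571)
f = 0
f*(D(-7, -3) + m) = 0*(-7 - 2/7) = 0*(-51/7) = 0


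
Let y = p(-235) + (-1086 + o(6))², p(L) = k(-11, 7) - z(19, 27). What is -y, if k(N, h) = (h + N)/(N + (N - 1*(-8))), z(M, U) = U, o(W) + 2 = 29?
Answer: -7850180/7 ≈ -1.1215e+6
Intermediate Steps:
o(W) = 27 (o(W) = -2 + 29 = 27)
k(N, h) = (N + h)/(8 + 2*N) (k(N, h) = (N + h)/(N + (N + 8)) = (N + h)/(N + (8 + N)) = (N + h)/(8 + 2*N))
p(L) = -187/7 (p(L) = (-11 + 7)/(2*(4 - 11)) - 1*27 = (½)*(-4)/(-7) - 27 = (½)*(-⅐)*(-4) - 27 = 2/7 - 27 = -187/7)
y = 7850180/7 (y = -187/7 + (-1086 + 27)² = -187/7 + (-1059)² = -187/7 + 1121481 = 7850180/7 ≈ 1.1215e+6)
-y = -1*7850180/7 = -7850180/7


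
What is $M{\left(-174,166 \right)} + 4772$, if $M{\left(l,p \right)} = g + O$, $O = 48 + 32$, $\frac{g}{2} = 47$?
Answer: $4946$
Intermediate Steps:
$g = 94$ ($g = 2 \cdot 47 = 94$)
$O = 80$
$M{\left(l,p \right)} = 174$ ($M{\left(l,p \right)} = 94 + 80 = 174$)
$M{\left(-174,166 \right)} + 4772 = 174 + 4772 = 4946$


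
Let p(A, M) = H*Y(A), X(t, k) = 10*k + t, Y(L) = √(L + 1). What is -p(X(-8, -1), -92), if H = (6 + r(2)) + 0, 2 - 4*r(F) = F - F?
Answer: -13*I*√17/2 ≈ -26.8*I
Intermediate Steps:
r(F) = ½ (r(F) = ½ - (F - F)/4 = ½ - ¼*0 = ½ + 0 = ½)
H = 13/2 (H = (6 + ½) + 0 = 13/2 + 0 = 13/2 ≈ 6.5000)
Y(L) = √(1 + L)
X(t, k) = t + 10*k
p(A, M) = 13*√(1 + A)/2
-p(X(-8, -1), -92) = -13*√(1 + (-8 + 10*(-1)))/2 = -13*√(1 + (-8 - 10))/2 = -13*√(1 - 18)/2 = -13*√(-17)/2 = -13*I*√17/2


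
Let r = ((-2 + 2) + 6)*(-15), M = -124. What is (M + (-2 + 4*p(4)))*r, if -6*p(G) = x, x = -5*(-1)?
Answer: 11640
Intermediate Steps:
x = 5
p(G) = -⅚ (p(G) = -⅙*5 = -⅚)
r = -90 (r = (0 + 6)*(-15) = 6*(-15) = -90)
(M + (-2 + 4*p(4)))*r = (-124 + (-2 + 4*(-⅚)))*(-90) = (-124 + (-2 - 10/3))*(-90) = (-124 - 16/3)*(-90) = -388/3*(-90) = 11640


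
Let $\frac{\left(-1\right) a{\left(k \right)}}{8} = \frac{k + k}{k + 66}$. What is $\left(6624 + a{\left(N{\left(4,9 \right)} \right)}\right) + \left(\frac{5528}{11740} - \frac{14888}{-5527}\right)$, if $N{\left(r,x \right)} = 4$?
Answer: $\frac{150485079030}{22710443} \approx 6626.3$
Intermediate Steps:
$a{\left(k \right)} = - \frac{16 k}{66 + k}$ ($a{\left(k \right)} = - 8 \frac{k + k}{k + 66} = - 8 \frac{2 k}{66 + k} = - \frac{16 k}{66 + k}$)
$\left(6624 + a{\left(N{\left(4,9 \right)} \right)}\right) + \left(\frac{5528}{11740} - \frac{14888}{-5527}\right) = \left(6624 - \frac{64}{66 + 4}\right) + \left(\frac{5528}{11740} - \frac{14888}{-5527}\right) = \left(6624 - \frac{64}{70}\right) + \left(5528 \cdot \frac{1}{11740} - - \frac{14888}{5527}\right) = \left(6624 - 64 \cdot \frac{1}{70}\right) + \left(\frac{1382}{2935} + \frac{14888}{5527}\right) = \left(6624 - \frac{32}{35}\right) + \frac{51334594}{16221745} = \frac{231808}{35} + \frac{51334594}{16221745} = \frac{150485079030}{22710443}$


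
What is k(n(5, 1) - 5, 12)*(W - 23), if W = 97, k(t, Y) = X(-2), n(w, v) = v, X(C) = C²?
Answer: 296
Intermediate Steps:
k(t, Y) = 4 (k(t, Y) = (-2)² = 4)
k(n(5, 1) - 5, 12)*(W - 23) = 4*(97 - 23) = 4*74 = 296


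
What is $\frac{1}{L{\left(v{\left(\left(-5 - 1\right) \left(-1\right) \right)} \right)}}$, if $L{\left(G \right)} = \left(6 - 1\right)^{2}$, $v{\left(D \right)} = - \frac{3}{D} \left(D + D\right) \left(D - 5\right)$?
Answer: $\frac{1}{25} \approx 0.04$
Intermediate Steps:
$v{\left(D \right)} = 30 - 6 D$ ($v{\left(D \right)} = - \frac{3}{D} 2 D \left(-5 + D\right) = 30 - 6 D$)
$L{\left(G \right)} = 25$ ($L{\left(G \right)} = 5^{2} = 25$)
$\frac{1}{L{\left(v{\left(\left(-5 - 1\right) \left(-1\right) \right)} \right)}} = \frac{1}{25}$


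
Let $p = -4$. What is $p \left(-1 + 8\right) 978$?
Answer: $-27384$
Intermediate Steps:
$p \left(-1 + 8\right) 978 = - 4 \left(-1 + 8\right) 978 = \left(-4\right) 7 \cdot 978 = \left(-28\right) 978 = -27384$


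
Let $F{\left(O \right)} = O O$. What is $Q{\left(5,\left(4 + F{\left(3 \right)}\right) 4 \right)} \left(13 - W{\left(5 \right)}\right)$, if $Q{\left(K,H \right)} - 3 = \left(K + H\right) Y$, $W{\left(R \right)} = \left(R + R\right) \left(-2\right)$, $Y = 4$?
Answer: $7623$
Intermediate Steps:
$F{\left(O \right)} = O^{2}$
$W{\left(R \right)} = - 4 R$ ($W{\left(R \right)} = 2 R \left(-2\right) = - 4 R$)
$Q{\left(K,H \right)} = 3 + 4 H + 4 K$ ($Q{\left(K,H \right)} = 3 + \left(K + H\right) 4 = 3 + \left(H + K\right) 4 = 3 + \left(4 H + 4 K\right) = 3 + 4 H + 4 K$)
$Q{\left(5,\left(4 + F{\left(3 \right)}\right) 4 \right)} \left(13 - W{\left(5 \right)}\right) = \left(3 + 4 \left(4 + 3^{2}\right) 4 + 4 \cdot 5\right) \left(13 - \left(-4\right) 5\right) = \left(3 + 4 \left(4 + 9\right) 4 + 20\right) \left(13 - -20\right) = \left(3 + 4 \cdot 13 \cdot 4 + 20\right) \left(13 + 20\right) = \left(3 + 4 \cdot 52 + 20\right) 33 = \left(3 + 208 + 20\right) 33 = 231 \cdot 33 = 7623$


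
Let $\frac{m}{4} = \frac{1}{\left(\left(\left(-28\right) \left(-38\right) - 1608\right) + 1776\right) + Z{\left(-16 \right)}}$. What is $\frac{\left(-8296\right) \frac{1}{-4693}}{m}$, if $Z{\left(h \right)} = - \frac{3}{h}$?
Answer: $\frac{20444455}{37544} \approx 544.55$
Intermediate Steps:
$m = \frac{64}{19715}$ ($m = \frac{4}{\left(\left(\left(-28\right) \left(-38\right) - 1608\right) + 1776\right) - \frac{3}{-16}} = \frac{4}{\left(\left(1064 - 1608\right) + 1776\right) - - \frac{3}{16}} = \frac{4}{\left(-544 + 1776\right) + \frac{3}{16}} = \frac{4}{1232 + \frac{3}{16}} = \frac{4}{\frac{19715}{16}} = 4 \cdot \frac{16}{19715} = \frac{64}{19715} \approx 0.0032463$)
$\frac{\left(-8296\right) \frac{1}{-4693}}{m} = \frac{\left(-8296\right) \frac{1}{-4693}}{\frac{64}{19715}} = \left(-8296\right) \left(- \frac{1}{4693}\right) \frac{19715}{64} = \frac{8296}{4693} \cdot \frac{19715}{64} = \frac{20444455}{37544}$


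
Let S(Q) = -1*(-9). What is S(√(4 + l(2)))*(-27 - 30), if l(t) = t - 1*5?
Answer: -513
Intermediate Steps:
l(t) = -5 + t (l(t) = t - 5 = -5 + t)
S(Q) = 9
S(√(4 + l(2)))*(-27 - 30) = 9*(-27 - 30) = 9*(-57) = -513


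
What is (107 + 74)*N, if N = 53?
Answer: 9593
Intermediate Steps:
(107 + 74)*N = (107 + 74)*53 = 181*53 = 9593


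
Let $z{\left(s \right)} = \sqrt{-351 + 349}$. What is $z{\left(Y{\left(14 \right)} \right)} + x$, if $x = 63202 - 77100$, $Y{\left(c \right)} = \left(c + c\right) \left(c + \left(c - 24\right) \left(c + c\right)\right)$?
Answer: $-13898 + i \sqrt{2} \approx -13898.0 + 1.4142 i$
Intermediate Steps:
$Y{\left(c \right)} = 2 c \left(c + 2 c \left(-24 + c\right)\right)$ ($Y{\left(c \right)} = 2 c \left(c + \left(-24 + c\right) 2 c\right) = 2 c \left(c + 2 c \left(-24 + c\right)\right)$)
$x = -13898$ ($x = 63202 - 77100 = -13898$)
$z{\left(s \right)} = i \sqrt{2}$ ($z{\left(s \right)} = \sqrt{-2} = i \sqrt{2}$)
$z{\left(Y{\left(14 \right)} \right)} + x = i \sqrt{2} - 13898 = -13898 + i \sqrt{2}$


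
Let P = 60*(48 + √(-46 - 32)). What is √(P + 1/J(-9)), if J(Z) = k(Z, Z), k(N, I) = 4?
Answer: √(11521 + 240*I*√78)/2 ≈ 53.893 + 4.9163*I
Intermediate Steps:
J(Z) = 4
P = 2880 + 60*I*√78 (P = 60*(48 + √(-78)) = 60*(48 + I*√78) = 2880 + 60*I*√78 ≈ 2880.0 + 529.91*I)
√(P + 1/J(-9)) = √((2880 + 60*I*√78) + 1/4) = √((2880 + 60*I*√78) + ¼) = √(11521/4 + 60*I*√78)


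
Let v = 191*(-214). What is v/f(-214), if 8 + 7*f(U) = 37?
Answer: -286118/29 ≈ -9866.1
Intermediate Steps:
v = -40874
f(U) = 29/7 (f(U) = -8/7 + (1/7)*37 = -8/7 + 37/7 = 29/7)
v/f(-214) = -40874/29/7 = -40874*7/29 = -286118/29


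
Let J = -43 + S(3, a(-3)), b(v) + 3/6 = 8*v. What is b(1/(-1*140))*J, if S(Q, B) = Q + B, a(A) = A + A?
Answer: 897/35 ≈ 25.629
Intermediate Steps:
a(A) = 2*A
b(v) = -½ + 8*v
S(Q, B) = B + Q
J = -46 (J = -43 + (2*(-3) + 3) = -43 + (-6 + 3) = -43 - 3 = -46)
b(1/(-1*140))*J = (-½ + 8/((-1*140)))*(-46) = (-½ + 8/(-140))*(-46) = (-½ + 8*(-1/140))*(-46) = (-½ - 2/35)*(-46) = -39/70*(-46) = 897/35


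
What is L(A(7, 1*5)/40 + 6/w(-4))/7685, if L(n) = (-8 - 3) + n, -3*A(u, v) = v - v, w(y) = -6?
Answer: -12/7685 ≈ -0.0015615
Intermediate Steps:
A(u, v) = 0 (A(u, v) = -(v - v)/3 = -⅓*0 = 0)
L(n) = -11 + n
L(A(7, 1*5)/40 + 6/w(-4))/7685 = (-11 + (0/40 + 6/(-6)))/7685 = (-11 + (0*(1/40) + 6*(-⅙)))*(1/7685) = (-11 + (0 - 1))*(1/7685) = (-11 - 1)*(1/7685) = -12*1/7685 = -12/7685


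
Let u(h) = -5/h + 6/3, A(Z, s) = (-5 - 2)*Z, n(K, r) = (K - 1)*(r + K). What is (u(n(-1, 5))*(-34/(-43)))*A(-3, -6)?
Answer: 7497/172 ≈ 43.587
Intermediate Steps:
n(K, r) = (-1 + K)*(K + r)
A(Z, s) = -7*Z
u(h) = 2 - 5/h (u(h) = -5/h + 6*(⅓) = -5/h + 2 = 2 - 5/h)
(u(n(-1, 5))*(-34/(-43)))*A(-3, -6) = ((2 - 5/((-1)² - 1*(-1) - 1*5 - 1*5))*(-34/(-43)))*(-7*(-3)) = ((2 - 5/(1 + 1 - 5 - 5))*(-34*(-1/43)))*21 = ((2 - 5/(-8))*(34/43))*21 = ((2 - 5*(-⅛))*(34/43))*21 = ((2 + 5/8)*(34/43))*21 = ((21/8)*(34/43))*21 = (357/172)*21 = 7497/172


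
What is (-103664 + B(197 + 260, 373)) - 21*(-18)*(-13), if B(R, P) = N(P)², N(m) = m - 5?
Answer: 26846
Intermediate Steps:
N(m) = -5 + m
B(R, P) = (-5 + P)²
(-103664 + B(197 + 260, 373)) - 21*(-18)*(-13) = (-103664 + (-5 + 373)²) - 21*(-18)*(-13) = (-103664 + 368²) + 378*(-13) = (-103664 + 135424) - 4914 = 31760 - 4914 = 26846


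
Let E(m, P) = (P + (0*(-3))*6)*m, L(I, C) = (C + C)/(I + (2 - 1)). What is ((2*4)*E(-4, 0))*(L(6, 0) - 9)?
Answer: 0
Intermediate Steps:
L(I, C) = 2*C/(1 + I) (L(I, C) = (2*C)/(I + 1) = (2*C)/(1 + I) = 2*C/(1 + I))
E(m, P) = P*m (E(m, P) = (P + 0*6)*m = (P + 0)*m = P*m)
((2*4)*E(-4, 0))*(L(6, 0) - 9) = ((2*4)*(0*(-4)))*(2*0/(1 + 6) - 9) = (8*0)*(2*0/7 - 9) = 0*(2*0*(1/7) - 9) = 0*(0 - 9) = 0*(-9) = 0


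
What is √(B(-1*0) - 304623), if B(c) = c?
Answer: 3*I*√33847 ≈ 551.93*I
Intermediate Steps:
√(B(-1*0) - 304623) = √(-1*0 - 304623) = √(0 - 304623) = √(-304623) = 3*I*√33847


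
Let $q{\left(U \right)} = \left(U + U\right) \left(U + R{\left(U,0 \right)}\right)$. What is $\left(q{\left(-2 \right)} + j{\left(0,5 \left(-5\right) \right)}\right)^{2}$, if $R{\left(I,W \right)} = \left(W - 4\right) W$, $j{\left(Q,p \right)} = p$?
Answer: $289$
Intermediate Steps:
$R{\left(I,W \right)} = W \left(-4 + W\right)$ ($R{\left(I,W \right)} = \left(-4 + W\right) W = W \left(-4 + W\right)$)
$q{\left(U \right)} = 2 U^{2}$ ($q{\left(U \right)} = \left(U + U\right) \left(U + 0 \left(-4 + 0\right)\right) = 2 U \left(U + 0 \left(-4\right)\right) = 2 U \left(U + 0\right) = 2 U U = 2 U^{2}$)
$\left(q{\left(-2 \right)} + j{\left(0,5 \left(-5\right) \right)}\right)^{2} = \left(2 \left(-2\right)^{2} + 5 \left(-5\right)\right)^{2} = \left(2 \cdot 4 - 25\right)^{2} = \left(8 - 25\right)^{2} = \left(-17\right)^{2} = 289$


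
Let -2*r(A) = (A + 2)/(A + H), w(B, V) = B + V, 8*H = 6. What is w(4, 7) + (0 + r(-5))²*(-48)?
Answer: 1451/289 ≈ 5.0208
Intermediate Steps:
H = ¾ (H = (⅛)*6 = ¾ ≈ 0.75000)
r(A) = -(2 + A)/(2*(¾ + A)) (r(A) = -(A + 2)/(2*(A + ¾)) = -(2 + A)/(2*(¾ + A)))
w(4, 7) + (0 + r(-5))²*(-48) = (4 + 7) + (0 + 2*(-2 - 1*(-5))/(3 + 4*(-5)))²*(-48) = 11 + (0 + 2*(-2 + 5)/(3 - 20))²*(-48) = 11 + (0 + 2*3/(-17))²*(-48) = 11 + (0 + 2*(-1/17)*3)²*(-48) = 11 + (0 - 6/17)²*(-48) = 11 + (-6/17)²*(-48) = 11 + (36/289)*(-48) = 11 - 1728/289 = 1451/289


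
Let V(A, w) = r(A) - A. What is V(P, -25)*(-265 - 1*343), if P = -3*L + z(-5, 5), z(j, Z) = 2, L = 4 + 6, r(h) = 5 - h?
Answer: -37088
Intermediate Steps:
L = 10
P = -28 (P = -3*10 + 2 = -30 + 2 = -28)
V(A, w) = 5 - 2*A (V(A, w) = (5 - A) - A = 5 - 2*A)
V(P, -25)*(-265 - 1*343) = (5 - 2*(-28))*(-265 - 1*343) = (5 + 56)*(-265 - 343) = 61*(-608) = -37088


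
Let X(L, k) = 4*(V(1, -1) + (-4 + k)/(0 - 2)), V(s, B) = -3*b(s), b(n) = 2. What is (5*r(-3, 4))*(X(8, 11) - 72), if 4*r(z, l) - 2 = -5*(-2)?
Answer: -1650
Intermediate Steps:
r(z, l) = 3 (r(z, l) = ½ + (-5*(-2))/4 = ½ + (¼)*10 = ½ + 5/2 = 3)
V(s, B) = -6 (V(s, B) = -3*2 = -6)
X(L, k) = -16 - 2*k (X(L, k) = 4*(-6 + (-4 + k)/(0 - 2)) = 4*(-6 + (-4 + k)/(-2)) = 4*(-6 + (-4 + k)*(-½)) = 4*(-6 + (2 - k/2)) = 4*(-4 - k/2) = -16 - 2*k)
(5*r(-3, 4))*(X(8, 11) - 72) = (5*3)*((-16 - 2*11) - 72) = 15*((-16 - 22) - 72) = 15*(-38 - 72) = 15*(-110) = -1650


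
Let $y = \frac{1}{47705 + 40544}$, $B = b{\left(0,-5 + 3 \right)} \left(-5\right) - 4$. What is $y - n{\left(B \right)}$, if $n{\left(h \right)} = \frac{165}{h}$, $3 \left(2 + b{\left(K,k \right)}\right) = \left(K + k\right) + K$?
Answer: $- \frac{6240461}{352996} \approx -17.679$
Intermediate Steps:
$b{\left(K,k \right)} = -2 + \frac{k}{3} + \frac{2 K}{3}$ ($b{\left(K,k \right)} = -2 + \frac{\left(K + k\right) + K}{3} = -2 + \frac{k + 2 K}{3} = -2 + \left(\frac{k}{3} + \frac{2 K}{3}\right) = -2 + \frac{k}{3} + \frac{2 K}{3}$)
$B = \frac{28}{3}$ ($B = \left(-2 + \frac{-5 + 3}{3} + \frac{2}{3} \cdot 0\right) \left(-5\right) - 4 = \left(-2 + \frac{1}{3} \left(-2\right) + 0\right) \left(-5\right) - 4 = \left(-2 - \frac{2}{3} + 0\right) \left(-5\right) - 4 = \left(- \frac{8}{3}\right) \left(-5\right) - 4 = \frac{40}{3} - 4 = \frac{28}{3} \approx 9.3333$)
$y = \frac{1}{88249} \approx 1.1332 \cdot 10^{-5}$
$y - n{\left(B \right)} = \frac{1}{88249} - \frac{165}{\frac{28}{3}} = \frac{1}{88249} - 165 \cdot \frac{3}{28} = \frac{1}{88249} - \frac{495}{28} = - \frac{6240461}{352996}$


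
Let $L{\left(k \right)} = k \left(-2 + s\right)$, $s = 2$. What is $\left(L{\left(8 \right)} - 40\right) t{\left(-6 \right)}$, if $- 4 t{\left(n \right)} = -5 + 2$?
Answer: $-30$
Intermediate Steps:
$L{\left(k \right)} = 0$ ($L{\left(k \right)} = k \left(-2 + 2\right) = k 0 = 0$)
$t{\left(n \right)} = \frac{3}{4}$ ($t{\left(n \right)} = - \frac{-5 + 2}{4} = \left(- \frac{1}{4}\right) \left(-3\right) = \frac{3}{4}$)
$\left(L{\left(8 \right)} - 40\right) t{\left(-6 \right)} = \left(0 - 40\right) \frac{3}{4} = \left(-40\right) \frac{3}{4} = -30$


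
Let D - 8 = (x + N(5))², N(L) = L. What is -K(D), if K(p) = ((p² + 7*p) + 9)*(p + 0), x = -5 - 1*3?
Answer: -7089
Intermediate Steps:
x = -8 (x = -5 - 3 = -8)
D = 17 (D = 8 + (-8 + 5)² = 8 + (-3)² = 8 + 9 = 17)
K(p) = p*(9 + p² + 7*p) (K(p) = (9 + p² + 7*p)*p = p*(9 + p² + 7*p))
-K(D) = -17*(9 + 17² + 7*17) = -17*(9 + 289 + 119) = -17*417 = -1*7089 = -7089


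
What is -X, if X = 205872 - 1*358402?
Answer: 152530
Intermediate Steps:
X = -152530 (X = 205872 - 358402 = -152530)
-X = -1*(-152530) = 152530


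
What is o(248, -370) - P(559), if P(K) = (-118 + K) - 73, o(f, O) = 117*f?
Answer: 28648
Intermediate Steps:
P(K) = -191 + K
o(248, -370) - P(559) = 117*248 - (-191 + 559) = 29016 - 1*368 = 29016 - 368 = 28648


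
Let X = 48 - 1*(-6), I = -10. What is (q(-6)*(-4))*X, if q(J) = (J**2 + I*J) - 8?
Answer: -19008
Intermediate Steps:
q(J) = -8 + J**2 - 10*J (q(J) = (J**2 - 10*J) - 8 = -8 + J**2 - 10*J)
X = 54 (X = 48 + 6 = 54)
(q(-6)*(-4))*X = ((-8 + (-6)**2 - 10*(-6))*(-4))*54 = ((-8 + 36 + 60)*(-4))*54 = (88*(-4))*54 = -352*54 = -19008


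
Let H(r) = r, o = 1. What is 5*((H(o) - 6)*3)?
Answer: -75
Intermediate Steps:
5*((H(o) - 6)*3) = 5*((1 - 6)*3) = 5*(-5*3) = 5*(-15) = -75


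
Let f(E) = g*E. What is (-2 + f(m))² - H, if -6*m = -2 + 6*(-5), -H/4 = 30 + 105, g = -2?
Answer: 6304/9 ≈ 700.44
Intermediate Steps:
H = -540 (H = -4*(30 + 105) = -4*135 = -540)
m = 16/3 (m = -(-2 + 6*(-5))/6 = -(-2 - 30)/6 = -⅙*(-32) = 16/3 ≈ 5.3333)
f(E) = -2*E
(-2 + f(m))² - H = (-2 - 2*16/3)² - 1*(-540) = (-2 - 32/3)² + 540 = (-38/3)² + 540 = 1444/9 + 540 = 6304/9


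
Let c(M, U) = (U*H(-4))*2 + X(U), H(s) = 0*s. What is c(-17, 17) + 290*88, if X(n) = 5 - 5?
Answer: 25520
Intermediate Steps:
X(n) = 0
H(s) = 0
c(M, U) = 0 (c(M, U) = (U*0)*2 + 0 = 0*2 + 0 = 0 + 0 = 0)
c(-17, 17) + 290*88 = 0 + 290*88 = 0 + 25520 = 25520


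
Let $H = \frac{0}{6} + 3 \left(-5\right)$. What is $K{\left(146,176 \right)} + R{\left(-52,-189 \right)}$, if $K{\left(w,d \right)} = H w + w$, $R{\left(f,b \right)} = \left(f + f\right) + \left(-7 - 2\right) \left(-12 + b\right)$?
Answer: $-339$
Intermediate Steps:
$R{\left(f,b \right)} = 108 - 9 b + 2 f$ ($R{\left(f,b \right)} = 2 f - 9 \left(-12 + b\right) = 2 f - \left(-108 + 9 b\right) = 108 - 9 b + 2 f$)
$H = -15$ ($H = 0 \cdot \frac{1}{6} - 15 = 0 - 15 = -15$)
$K{\left(w,d \right)} = - 14 w$ ($K{\left(w,d \right)} = - 15 w + w = - 14 w$)
$K{\left(146,176 \right)} + R{\left(-52,-189 \right)} = \left(-14\right) 146 + \left(108 - -1701 + 2 \left(-52\right)\right) = -2044 + \left(108 + 1701 - 104\right) = -2044 + 1705 = -339$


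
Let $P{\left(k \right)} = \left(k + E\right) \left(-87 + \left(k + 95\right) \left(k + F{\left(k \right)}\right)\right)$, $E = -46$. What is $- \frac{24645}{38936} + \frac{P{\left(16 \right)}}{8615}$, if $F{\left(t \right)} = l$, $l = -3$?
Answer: $- \frac{11588601}{2164088} \approx -5.355$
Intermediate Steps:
$F{\left(t \right)} = -3$
$P{\left(k \right)} = \left(-87 + \left(-3 + k\right) \left(95 + k\right)\right) \left(-46 + k\right)$ ($P{\left(k \right)} = \left(k - 46\right) \left(-87 + \left(k + 95\right) \left(k - 3\right)\right) = \left(-46 + k\right) \left(-87 + \left(95 + k\right) \left(-3 + k\right)\right) = \left(-46 + k\right) \left(-87 + \left(-3 + k\right) \left(95 + k\right)\right) = \left(-87 + \left(-3 + k\right) \left(95 + k\right)\right) \left(-46 + k\right)$)
$- \frac{24645}{38936} + \frac{P{\left(16 \right)}}{8615} = - \frac{24645}{38936} + \frac{17112 + 16^{3} - 73664 + 46 \cdot 16^{2}}{8615} = \left(-24645\right) \frac{1}{38936} + \left(17112 + 4096 - 73664 + 46 \cdot 256\right) \frac{1}{8615} = - \frac{795}{1256} + \left(17112 + 4096 - 73664 + 11776\right) \frac{1}{8615} = - \frac{795}{1256} - \frac{8136}{1723} = - \frac{11588601}{2164088}$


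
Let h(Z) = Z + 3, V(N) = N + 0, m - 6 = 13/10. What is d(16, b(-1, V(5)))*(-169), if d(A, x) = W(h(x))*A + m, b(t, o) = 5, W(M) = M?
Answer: -228657/10 ≈ -22866.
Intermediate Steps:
m = 73/10 (m = 6 + 13/10 = 73/10 ≈ 7.3000)
V(N) = N
h(Z) = 3 + Z
d(A, x) = 73/10 + A*(3 + x) (d(A, x) = (3 + x)*A + 73/10 = A*(3 + x) + 73/10 = 73/10 + A*(3 + x))
d(16, b(-1, V(5)))*(-169) = (73/10 + 16*(3 + 5))*(-169) = (73/10 + 16*8)*(-169) = (73/10 + 128)*(-169) = (1353/10)*(-169) = -228657/10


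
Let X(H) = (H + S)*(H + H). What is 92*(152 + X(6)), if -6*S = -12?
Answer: 22816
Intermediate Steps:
S = 2 (S = -⅙*(-12) = 2)
X(H) = 2*H*(2 + H) (X(H) = (H + 2)*(H + H) = (2 + H)*(2*H) = 2*H*(2 + H))
92*(152 + X(6)) = 92*(152 + 2*6*(2 + 6)) = 92*(152 + 2*6*8) = 92*(152 + 96) = 92*248 = 22816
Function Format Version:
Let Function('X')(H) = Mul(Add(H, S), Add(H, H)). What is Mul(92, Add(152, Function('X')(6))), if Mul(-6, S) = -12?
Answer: 22816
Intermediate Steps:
S = 2 (S = Mul(Rational(-1, 6), -12) = 2)
Function('X')(H) = Mul(2, H, Add(2, H)) (Function('X')(H) = Mul(Add(H, 2), Add(H, H)) = Mul(Add(2, H), Mul(2, H)) = Mul(2, H, Add(2, H)))
Mul(92, Add(152, Function('X')(6))) = Mul(92, Add(152, Mul(2, 6, Add(2, 6)))) = Mul(92, Add(152, Mul(2, 6, 8))) = Mul(92, Add(152, 96)) = Mul(92, 248) = 22816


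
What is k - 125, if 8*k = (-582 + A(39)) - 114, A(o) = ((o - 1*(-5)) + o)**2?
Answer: 5193/8 ≈ 649.13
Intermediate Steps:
A(o) = (5 + 2*o)**2 (A(o) = ((o + 5) + o)**2 = ((5 + o) + o)**2 = (5 + 2*o)**2)
k = 6193/8 (k = ((-582 + (5 + 2*39)**2) - 114)/8 = ((-582 + (5 + 78)**2) - 114)/8 = ((-582 + 83**2) - 114)/8 = ((-582 + 6889) - 114)/8 = (6307 - 114)/8 = (1/8)*6193 = 6193/8 ≈ 774.13)
k - 125 = 6193/8 - 125 = 5193/8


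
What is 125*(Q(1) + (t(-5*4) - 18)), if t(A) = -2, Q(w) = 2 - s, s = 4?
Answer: -2750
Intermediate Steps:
Q(w) = -2 (Q(w) = 2 - 1*4 = 2 - 4 = -2)
125*(Q(1) + (t(-5*4) - 18)) = 125*(-2 + (-2 - 18)) = 125*(-2 - 20) = 125*(-22) = -2750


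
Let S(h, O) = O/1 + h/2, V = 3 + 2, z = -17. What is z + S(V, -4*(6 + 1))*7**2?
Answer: -2533/2 ≈ -1266.5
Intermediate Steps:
V = 5
S(h, O) = O + h/2 (S(h, O) = O*1 + h*(1/2) = O + h/2)
z + S(V, -4*(6 + 1))*7**2 = -17 + (-4*(6 + 1) + (1/2)*5)*7**2 = -17 + (-4*7 + 5/2)*49 = -17 + (-28 + 5/2)*49 = -17 - 51/2*49 = -17 - 2499/2 = -2533/2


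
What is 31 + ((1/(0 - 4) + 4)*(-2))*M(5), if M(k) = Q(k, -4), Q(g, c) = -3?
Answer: 107/2 ≈ 53.500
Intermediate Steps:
M(k) = -3
31 + ((1/(0 - 4) + 4)*(-2))*M(5) = 31 + ((1/(0 - 4) + 4)*(-2))*(-3) = 31 + ((1/(-4) + 4)*(-2))*(-3) = 31 + ((-1/4 + 4)*(-2))*(-3) = 31 + ((15/4)*(-2))*(-3) = 31 - 15/2*(-3) = 31 + 45/2 = 107/2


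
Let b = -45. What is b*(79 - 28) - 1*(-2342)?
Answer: 47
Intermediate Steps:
b*(79 - 28) - 1*(-2342) = -45*(79 - 28) - 1*(-2342) = -45*51 + 2342 = -2295 + 2342 = 47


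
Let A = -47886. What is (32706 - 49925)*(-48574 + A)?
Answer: 1660944740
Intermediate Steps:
(32706 - 49925)*(-48574 + A) = (32706 - 49925)*(-48574 - 47886) = -17219*(-96460) = 1660944740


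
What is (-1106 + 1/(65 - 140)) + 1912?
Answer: 60449/75 ≈ 805.99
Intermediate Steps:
(-1106 + 1/(65 - 140)) + 1912 = (-1106 + 1/(-75)) + 1912 = (-1106 - 1/75) + 1912 = -82951/75 + 1912 = 60449/75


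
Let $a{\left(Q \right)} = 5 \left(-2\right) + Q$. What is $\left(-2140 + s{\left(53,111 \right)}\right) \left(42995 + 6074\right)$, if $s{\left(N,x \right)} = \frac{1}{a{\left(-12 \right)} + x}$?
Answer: $- \frac{9345632671}{89} \approx -1.0501 \cdot 10^{8}$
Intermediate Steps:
$a{\left(Q \right)} = -10 + Q$
$s{\left(N,x \right)} = \frac{1}{-22 + x}$ ($s{\left(N,x \right)} = \frac{1}{\left(-10 - 12\right) + x} = \frac{1}{-22 + x}$)
$\left(-2140 + s{\left(53,111 \right)}\right) \left(42995 + 6074\right) = \left(-2140 + \frac{1}{-22 + 111}\right) \left(42995 + 6074\right) = \left(-2140 + \frac{1}{89}\right) 49069 = \left(- \frac{190459}{89}\right) 49069 = - \frac{9345632671}{89}$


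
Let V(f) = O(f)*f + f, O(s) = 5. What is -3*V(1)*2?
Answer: -36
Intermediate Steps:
V(f) = 6*f (V(f) = 5*f + f = 6*f)
-3*V(1)*2 = -18*2 = -36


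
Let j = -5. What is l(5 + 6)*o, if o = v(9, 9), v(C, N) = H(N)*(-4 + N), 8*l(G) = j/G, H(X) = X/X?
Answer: -25/88 ≈ -0.28409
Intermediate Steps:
H(X) = 1
l(G) = -5/(8*G) (l(G) = (-5/G)/8 = -5/(8*G))
v(C, N) = -4 + N (v(C, N) = 1*(-4 + N) = -4 + N)
o = 5 (o = -4 + 9 = 5)
l(5 + 6)*o = -5/(8*(5 + 6))*5 = -5/8/11*5 = -5/8*1/11*5 = -5/88*5 = -25/88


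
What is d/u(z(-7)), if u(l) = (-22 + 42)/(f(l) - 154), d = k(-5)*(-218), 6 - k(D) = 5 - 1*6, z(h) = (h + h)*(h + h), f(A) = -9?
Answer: 124369/10 ≈ 12437.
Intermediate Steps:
z(h) = 4*h**2 (z(h) = (2*h)*(2*h) = 4*h**2)
k(D) = 7 (k(D) = 6 - (5 - 1*6) = 6 - (5 - 6) = 6 - 1*(-1) = 6 + 1 = 7)
d = -1526 (d = 7*(-218) = -1526)
u(l) = -20/163 (u(l) = (-22 + 42)/(-9 - 154) = 20/(-163) = 20*(-1/163) = -20/163)
d/u(z(-7)) = -1526/(-20/163) = -1526*(-163/20) = 124369/10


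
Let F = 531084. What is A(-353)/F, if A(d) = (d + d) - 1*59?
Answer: -255/177028 ≈ -0.0014405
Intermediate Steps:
A(d) = -59 + 2*d (A(d) = 2*d - 59 = -59 + 2*d)
A(-353)/F = (-59 + 2*(-353))/531084 = (-59 - 706)*(1/531084) = -765*1/531084 = -255/177028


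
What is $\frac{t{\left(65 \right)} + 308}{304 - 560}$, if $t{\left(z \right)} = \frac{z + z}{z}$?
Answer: $- \frac{155}{128} \approx -1.2109$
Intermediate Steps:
$t{\left(z \right)} = 2$ ($t{\left(z \right)} = \frac{2 z}{z} = 2$)
$\frac{t{\left(65 \right)} + 308}{304 - 560} = \frac{2 + 308}{304 - 560} = \frac{310}{-256} = 310 \left(- \frac{1}{256}\right) = - \frac{155}{128}$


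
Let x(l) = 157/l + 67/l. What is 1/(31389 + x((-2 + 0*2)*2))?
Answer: 1/31333 ≈ 3.1915e-5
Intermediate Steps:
x(l) = 224/l
1/(31389 + x((-2 + 0*2)*2)) = 1/(31389 + 224/(((-2 + 0*2)*2))) = 1/(31389 + 224/(((-2 + 0)*2))) = 1/(31389 + 224/((-2*2))) = 1/(31389 + 224/(-4)) = 1/(31389 + 224*(-¼)) = 1/(31389 - 56) = 1/31333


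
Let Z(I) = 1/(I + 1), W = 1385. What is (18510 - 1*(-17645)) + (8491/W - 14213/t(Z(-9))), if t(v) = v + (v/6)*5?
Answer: 1495795066/15235 ≈ 98182.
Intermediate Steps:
Z(I) = 1/(1 + I)
t(v) = 11*v/6 (t(v) = v + (v*(⅙))*5 = v + (v/6)*5 = v + 5*v/6 = 11*v/6)
(18510 - 1*(-17645)) + (8491/W - 14213/t(Z(-9))) = (18510 - 1*(-17645)) + (8491/1385 - 14213/(11/(6*(1 - 9)))) = (18510 + 17645) + (8491*(1/1385) - 14213/((11/6)/(-8))) = 36155 + (8491/1385 - 14213/((11/6)*(-⅛))) = 36155 + (8491/1385 - 14213/(-11/48)) = 36155 + (8491/1385 - 14213*(-48/11)) = 36155 + (8491/1385 + 682224/11) = 36155 + 944973641/15235 = 1495795066/15235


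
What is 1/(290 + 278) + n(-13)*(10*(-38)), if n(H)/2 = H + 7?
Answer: 2590081/568 ≈ 4560.0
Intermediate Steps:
n(H) = 14 + 2*H (n(H) = 2*(H + 7) = 2*(7 + H) = 14 + 2*H)
1/(290 + 278) + n(-13)*(10*(-38)) = 1/(290 + 278) + (14 + 2*(-13))*(10*(-38)) = 1/568 + (14 - 26)*(-380) = 1/568 - 12*(-380) = 1/568 + 4560 = 2590081/568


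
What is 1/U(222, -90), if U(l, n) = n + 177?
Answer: 1/87 ≈ 0.011494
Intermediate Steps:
U(l, n) = 177 + n
1/U(222, -90) = 1/(177 - 90) = 1/87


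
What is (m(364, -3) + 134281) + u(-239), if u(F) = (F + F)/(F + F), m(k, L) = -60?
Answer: 134222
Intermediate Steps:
u(F) = 1 (u(F) = (2*F)/((2*F)) = (2*F)*(1/(2*F)) = 1)
(m(364, -3) + 134281) + u(-239) = (-60 + 134281) + 1 = 134221 + 1 = 134222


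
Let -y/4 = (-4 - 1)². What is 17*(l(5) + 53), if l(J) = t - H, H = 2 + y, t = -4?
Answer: 2499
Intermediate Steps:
y = -100 (y = -4*(-4 - 1)² = -4*(-5)² = -4*25 = -100)
H = -98 (H = 2 - 100 = -98)
l(J) = 94 (l(J) = -4 - 1*(-98) = -4 + 98 = 94)
17*(l(5) + 53) = 17*(94 + 53) = 17*147 = 2499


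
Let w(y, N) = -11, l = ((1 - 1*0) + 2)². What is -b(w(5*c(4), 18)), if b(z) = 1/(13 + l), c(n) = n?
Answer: -1/22 ≈ -0.045455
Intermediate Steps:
l = 9 (l = ((1 + 0) + 2)² = (1 + 2)² = 3² = 9)
b(z) = 1/22 (b(z) = 1/(13 + 9) = 1/22)
-b(w(5*c(4), 18)) = -1*1/22 = -1/22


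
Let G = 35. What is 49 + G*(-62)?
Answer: -2121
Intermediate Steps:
49 + G*(-62) = 49 + 35*(-62) = 49 - 2170 = -2121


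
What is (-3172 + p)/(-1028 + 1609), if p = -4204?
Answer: -7376/581 ≈ -12.695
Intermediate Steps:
(-3172 + p)/(-1028 + 1609) = (-3172 - 4204)/(-1028 + 1609) = -7376/581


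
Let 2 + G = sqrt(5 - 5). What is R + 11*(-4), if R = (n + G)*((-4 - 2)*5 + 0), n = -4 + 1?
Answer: 106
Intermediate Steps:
G = -2 (G = -2 + sqrt(5 - 5) = -2 + sqrt(0) = -2 + 0 = -2)
n = -3
R = 150 (R = (-3 - 2)*((-4 - 2)*5 + 0) = -5*(-6*5 + 0) = -5*(-30 + 0) = -5*(-30) = 150)
R + 11*(-4) = 150 + 11*(-4) = 150 - 44 = 106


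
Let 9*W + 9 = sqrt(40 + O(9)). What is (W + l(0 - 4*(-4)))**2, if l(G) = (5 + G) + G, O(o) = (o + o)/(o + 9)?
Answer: (324 + sqrt(41))**2/81 ≈ 1347.7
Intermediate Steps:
O(o) = 2*o/(9 + o) (O(o) = (2*o)/(9 + o) = 2*o/(9 + o))
l(G) = 5 + 2*G
W = -1 + sqrt(41)/9 (W = -1 + sqrt(40 + 2*9/(9 + 9))/9 = -1 + sqrt(40 + 2*9/18)/9 = -1 + sqrt(40 + 2*9*(1/18))/9 = -1 + sqrt(40 + 1)/9 = -1 + sqrt(41)/9 ≈ -0.28854)
(W + l(0 - 4*(-4)))**2 = ((-1 + sqrt(41)/9) + (5 + 2*(0 - 4*(-4))))**2 = ((-1 + sqrt(41)/9) + (5 + 2*(0 + 16)))**2 = ((-1 + sqrt(41)/9) + (5 + 2*16))**2 = ((-1 + sqrt(41)/9) + (5 + 32))**2 = ((-1 + sqrt(41)/9) + 37)**2 = (36 + sqrt(41)/9)**2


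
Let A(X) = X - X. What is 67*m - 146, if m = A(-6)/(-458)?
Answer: -146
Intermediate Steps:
A(X) = 0
m = 0 (m = 0/(-458) = 0*(-1/458) = 0)
67*m - 146 = 67*0 - 146 = 0 - 146 = -146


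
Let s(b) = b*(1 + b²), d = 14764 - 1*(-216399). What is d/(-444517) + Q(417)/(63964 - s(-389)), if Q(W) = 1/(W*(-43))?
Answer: -244256522783621683/469695309102276594 ≈ -0.52003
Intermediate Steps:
d = 231163 (d = 14764 + 216399 = 231163)
Q(W) = -1/(43*W) (Q(W) = 1/(-43*W) = -1/(43*W))
d/(-444517) + Q(417)/(63964 - s(-389)) = 231163/(-444517) + (-1/43/417)/(63964 - (-389 + (-389)³)) = 231163*(-1/444517) + (-1/43*1/417)/(63964 - (-389 - 58863869)) = -231163/444517 - 1/(17931*(63964 - 1*(-58864258))) = -231163/444517 - 1/(17931*(63964 + 58864258)) = -231163/444517 - 1/17931/58928222 = -231163/444517 - 1/17931*1/58928222 = -231163/444517 - 1/1056641948682 = -244256522783621683/469695309102276594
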